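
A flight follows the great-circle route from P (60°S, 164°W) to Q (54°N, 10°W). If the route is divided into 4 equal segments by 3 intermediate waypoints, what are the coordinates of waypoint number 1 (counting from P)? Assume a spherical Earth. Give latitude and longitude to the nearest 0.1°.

The haversine formula gives a central angle δ ≈ 2.875 rad (164.7°) between the endpoints.
Interpolate at f = 1/4 with slerp weights a = sin((1−f)δ)/sin δ ≈ 3.168, b = sin(fδ)/sin δ ≈ 2.503.
p = a·p₁ + b·p₂ ≈ (-0.073, -0.692, -0.718); φ = arcsin(p_z) ≈ -45.90°, λ = atan2(p_y, p_x) ≈ -96.06°.

≈ (45.9°S, 96.1°W)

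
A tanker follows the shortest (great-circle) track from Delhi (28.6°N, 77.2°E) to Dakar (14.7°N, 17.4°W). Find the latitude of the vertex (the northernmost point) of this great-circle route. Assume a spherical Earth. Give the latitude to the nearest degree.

The great circle lies in the plane with unit normal n̂ = (p₁ × p₂)/|p₁ × p₂|.
Here n̂_z ≈ -0.848; the vertex latitude is φ_max = arccos|n̂_z| ≈ 32.0°.

≈ 32°N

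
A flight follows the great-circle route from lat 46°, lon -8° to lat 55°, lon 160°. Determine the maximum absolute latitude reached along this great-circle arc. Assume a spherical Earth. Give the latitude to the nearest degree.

The great circle lies in the plane with unit normal n̂ = (p₁ × p₂)/|p₁ × p₂|.
Here n̂_z ≈ +0.085; the vertex latitude is φ_max = arccos|n̂_z| ≈ 85.2°.
Check via Clairaut: cos φ_max = |cos φ₁| · sin C = cos(46.0°)·sin(7.0°) ≈ 0.085, again giving ≈ 85.2°.

≈ 85°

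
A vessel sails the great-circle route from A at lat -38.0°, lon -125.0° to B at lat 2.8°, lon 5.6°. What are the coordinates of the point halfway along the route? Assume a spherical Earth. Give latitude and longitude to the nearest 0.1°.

≈ lat -36.3°, lon -45.3°

Convert each endpoint to a unit vector on the sphere (x = cos φ cos λ, y = cos φ sin λ, z = sin φ).
The central angle between the endpoints is δ = arccos(p₁·p₂) ≈ 2.144 rad (122.8°).
Interpolate at f = 1/2 with slerp weights a = sin((1−f)δ)/sin δ ≈ 1.045, b = sin(fδ)/sin δ ≈ 1.045.
p = a·p₁ + b·p₂ ≈ (0.567, -0.573, -0.592); φ = arcsin(p_z) ≈ -36.33°, λ = atan2(p_y, p_x) ≈ -45.31°.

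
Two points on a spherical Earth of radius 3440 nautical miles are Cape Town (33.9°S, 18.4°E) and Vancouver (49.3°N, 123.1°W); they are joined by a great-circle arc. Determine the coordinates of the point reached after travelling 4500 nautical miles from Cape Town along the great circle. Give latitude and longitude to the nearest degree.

Convert each endpoint to a unit vector on the sphere (x = cos φ cos λ, y = cos φ sin λ, z = sin φ).
The central angle between the endpoints is δ = arccos(p₁·p₂) ≈ 2.580 rad (147.8°). The total great-circle distance is δ·R ≈ 2.580 × 3440 ≈ 8875 nmi, so the target fraction is f = 4500/8875 ≈ 0.507.
Interpolate at f ≈ 0.507 with slerp weights a = sin((1−f)δ)/sin δ ≈ 1.795, b = sin(fδ)/sin δ ≈ 1.814.
p = a·p₁ + b·p₂ ≈ (0.768, -0.520, 0.374); φ = arcsin(p_z) ≈ 21.96°, λ = atan2(p_y, p_x) ≈ -34.14°.

≈ (22°N, 34°W)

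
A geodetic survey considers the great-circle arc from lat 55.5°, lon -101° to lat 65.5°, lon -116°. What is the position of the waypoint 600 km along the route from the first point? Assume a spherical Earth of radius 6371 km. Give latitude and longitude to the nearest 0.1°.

≈ lat 60.1°, lon -106.4°

Convert each endpoint to a unit vector on the sphere (x = cos φ cos λ, y = cos φ sin λ, z = sin φ).
The central angle between the endpoints is δ = arccos(p₁·p₂) ≈ 0.216 rad (12.4°). The total great-circle distance is δ·R ≈ 0.216 × 6371 ≈ 1375 km, so the target fraction is f = 600/1375 ≈ 0.436.
Interpolate at f ≈ 0.436 with slerp weights a = sin((1−f)δ)/sin δ ≈ 0.567, b = sin(fδ)/sin δ ≈ 0.439.
p = a·p₁ + b·p₂ ≈ (-0.141, -0.479, 0.867); φ = arcsin(p_z) ≈ 60.06°, λ = atan2(p_y, p_x) ≈ -106.42°.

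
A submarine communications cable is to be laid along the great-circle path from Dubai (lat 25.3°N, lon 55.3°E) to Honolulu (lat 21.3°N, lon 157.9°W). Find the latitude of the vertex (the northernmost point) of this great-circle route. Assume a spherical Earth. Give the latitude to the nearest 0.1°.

The great circle lies in the plane with unit normal n̂ = (p₁ × p₂)/|p₁ × p₂|.
Here n̂_z ≈ +0.552; the vertex latitude is φ_max = arccos|n̂_z| ≈ 56.5°.

≈ 56.5°N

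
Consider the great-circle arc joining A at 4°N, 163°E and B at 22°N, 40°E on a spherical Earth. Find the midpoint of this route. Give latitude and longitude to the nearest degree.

The haversine formula gives a central angle δ ≈ 2.069 rad (118.5°) between the endpoints.
Interpolate at f = 1/2 with slerp weights a = sin((1−f)δ)/sin δ ≈ 0.978, b = sin(fδ)/sin δ ≈ 0.978.
p = a·p₁ + b·p₂ ≈ (-0.238, 0.868, 0.435); φ = arcsin(p_z) ≈ 25.77°, λ = atan2(p_y, p_x) ≈ 105.35°.

≈ 26°N, 105°E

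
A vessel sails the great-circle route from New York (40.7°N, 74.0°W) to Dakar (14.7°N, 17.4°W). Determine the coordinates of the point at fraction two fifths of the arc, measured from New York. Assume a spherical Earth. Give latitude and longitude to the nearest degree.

≈ (33°N, 48°W)

Convert each endpoint to a unit vector on the sphere (x = cos φ cos λ, y = cos φ sin λ, z = sin φ).
The central angle between the endpoints is δ = arccos(p₁·p₂) ≈ 0.965 rad (55.3°).
Interpolate at f = 2/5 with slerp weights a = sin((1−f)δ)/sin δ ≈ 0.666, b = sin(fδ)/sin δ ≈ 0.458.
p = a·p₁ + b·p₂ ≈ (0.562, -0.618, 0.550); φ = arcsin(p_z) ≈ 33.39°, λ = atan2(p_y, p_x) ≈ -47.71°.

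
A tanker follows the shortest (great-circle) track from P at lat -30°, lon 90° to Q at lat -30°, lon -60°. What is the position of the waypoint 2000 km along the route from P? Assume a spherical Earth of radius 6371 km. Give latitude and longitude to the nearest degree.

Convert each endpoint to a unit vector on the sphere (x = cos φ cos λ, y = cos φ sin λ, z = sin φ).
The central angle between the endpoints is δ = arccos(p₁·p₂) ≈ 1.982 rad (113.5°). The total great-circle distance is δ·R ≈ 1.982 × 6371 ≈ 12626 km, so the target fraction is f = 2000/12626 ≈ 0.158.
Interpolate at f ≈ 0.158 with slerp weights a = sin((1−f)δ)/sin δ ≈ 1.086, b = sin(fδ)/sin δ ≈ 0.337.
p = a·p₁ + b·p₂ ≈ (0.146, 0.688, -0.711); φ = arcsin(p_z) ≈ -45.34°, λ = atan2(p_y, p_x) ≈ 78.02°.

≈ lat -45°, lon 78°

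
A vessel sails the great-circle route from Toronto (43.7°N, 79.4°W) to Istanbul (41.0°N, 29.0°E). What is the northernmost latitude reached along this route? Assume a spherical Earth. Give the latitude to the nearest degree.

≈ 57°N

The great circle lies in the plane with unit normal n̂ = (p₁ × p₂)/|p₁ × p₂|.
Here n̂_z ≈ +0.539; the vertex latitude is φ_max = arccos|n̂_z| ≈ 57.4°.
Check via Clairaut: cos φ_max = |cos φ₁| · sin C = cos(43.7°)·sin(48.3°) ≈ 0.539, again giving ≈ 57.4°.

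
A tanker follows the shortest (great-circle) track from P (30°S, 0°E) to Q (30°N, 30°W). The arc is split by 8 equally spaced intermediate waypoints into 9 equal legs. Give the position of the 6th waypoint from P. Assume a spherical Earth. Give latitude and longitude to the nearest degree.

≈ (10°N, 20°W)

Convert each endpoint to a unit vector on the sphere (x = cos φ cos λ, y = cos φ sin λ, z = sin φ).
The central angle between the endpoints is δ = arccos(p₁·p₂) ≈ 1.160 rad (66.5°).
Interpolate at f = 6/9 with slerp weights a = sin((1−f)δ)/sin δ ≈ 0.411, b = sin(fδ)/sin δ ≈ 0.762.
p = a·p₁ + b·p₂ ≈ (0.928, -0.330, 0.175); φ = arcsin(p_z) ≈ 10.10°, λ = atan2(p_y, p_x) ≈ -19.58°.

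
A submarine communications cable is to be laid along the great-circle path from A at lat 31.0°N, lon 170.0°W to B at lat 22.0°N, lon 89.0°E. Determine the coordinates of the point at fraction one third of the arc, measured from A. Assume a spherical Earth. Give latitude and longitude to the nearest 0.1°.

Convert each endpoint to a unit vector on the sphere (x = cos φ cos λ, y = cos φ sin λ, z = sin φ).
The central angle between the endpoints is δ = arccos(p₁·p₂) ≈ 1.529 rad (87.6°).
Interpolate at f = 1/3 with slerp weights a = sin((1−f)δ)/sin δ ≈ 0.853, b = sin(fδ)/sin δ ≈ 0.488.
p = a·p₁ + b·p₂ ≈ (-0.712, 0.326, 0.622); φ = arcsin(p_z) ≈ 38.47°, λ = atan2(p_y, p_x) ≈ 155.40°.

≈ lat 38.5°N, lon 155.4°E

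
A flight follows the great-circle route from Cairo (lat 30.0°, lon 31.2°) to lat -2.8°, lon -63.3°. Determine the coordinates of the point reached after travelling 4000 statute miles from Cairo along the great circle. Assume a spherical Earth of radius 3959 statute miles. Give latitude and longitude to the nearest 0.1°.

≈ lat 15.3°, lon -30.2°

From cos δ = sin φ₁ sin φ₂ + cos φ₁ cos φ₂ cos Δλ, the central angle is δ ≈ 1.663 rad (95.3°). The total great-circle distance is δ·R ≈ 1.663 × 3959 ≈ 6585 mi, so the target fraction is f = 4000/6585 ≈ 0.607.
Interpolate at f ≈ 0.607 with slerp weights a = sin((1−f)δ)/sin δ ≈ 0.610, b = sin(fδ)/sin δ ≈ 0.851.
p = a·p₁ + b·p₂ ≈ (0.834, -0.485, 0.263); φ = arcsin(p_z) ≈ 15.28°, λ = atan2(p_y, p_x) ≈ -30.21°.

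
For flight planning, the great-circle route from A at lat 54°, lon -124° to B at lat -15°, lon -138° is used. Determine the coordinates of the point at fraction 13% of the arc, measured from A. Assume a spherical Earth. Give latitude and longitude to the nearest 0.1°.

≈ lat 45.1°, lon -127.2°

Write both endpoints as unit vectors p₁, p₂ with components (cos φ cos λ, cos φ sin λ, sin φ).
The central angle between the endpoints is δ = arccos(p₁·p₂) ≈ 1.222 rad (70.0°).
Interpolate at f = 0.13 with slerp weights a = sin((1−f)δ)/sin δ ≈ 0.930, b = sin(fδ)/sin δ ≈ 0.168.
p = a·p₁ + b·p₂ ≈ (-0.426, -0.562, 0.709); φ = arcsin(p_z) ≈ 45.13°, λ = atan2(p_y, p_x) ≈ -127.20°.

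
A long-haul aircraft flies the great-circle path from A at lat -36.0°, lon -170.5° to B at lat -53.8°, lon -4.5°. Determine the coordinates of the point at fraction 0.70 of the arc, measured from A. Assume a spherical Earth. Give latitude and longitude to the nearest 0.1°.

Write both endpoints as unit vectors p₁, p₂ with components (cos φ cos λ, cos φ sin λ, sin φ).
The central angle between the endpoints is δ = arccos(p₁·p₂) ≈ 1.560 rad (89.4°).
Interpolate at f = 0.70 with slerp weights a = sin((1−f)δ)/sin δ ≈ 0.451, b = sin(fδ)/sin δ ≈ 0.888.
p = a·p₁ + b·p₂ ≈ (0.163, -0.101, -0.981); φ = arcsin(p_z) ≈ -78.95°, λ = atan2(p_y, p_x) ≈ -31.94°.

≈ lat -79.0°, lon -31.9°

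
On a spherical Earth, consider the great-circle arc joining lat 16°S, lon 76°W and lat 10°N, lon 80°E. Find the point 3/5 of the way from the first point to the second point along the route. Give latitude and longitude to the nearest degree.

≈ lat 10°S, lon 21°E

Convert each endpoint to a unit vector on the sphere (x = cos φ cos λ, y = cos φ sin λ, z = sin φ).
The central angle between the endpoints is δ = arccos(p₁·p₂) ≈ 2.721 rad (155.9°).
Interpolate at f = 3/5 with slerp weights a = sin((1−f)δ)/sin δ ≈ 2.168, b = sin(fδ)/sin δ ≈ 2.442.
p = a·p₁ + b·p₂ ≈ (0.922, 0.347, -0.173); φ = arcsin(p_z) ≈ -9.98°, λ = atan2(p_y, p_x) ≈ 20.63°.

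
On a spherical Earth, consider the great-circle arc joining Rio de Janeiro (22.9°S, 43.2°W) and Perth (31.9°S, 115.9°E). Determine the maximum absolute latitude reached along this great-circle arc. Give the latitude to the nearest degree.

≈ 71°S

The great circle lies in the plane with unit normal n̂ = (p₁ × p₂)/|p₁ × p₂|.
Here n̂_z ≈ +0.328; the vertex latitude is φ_max = arccos|n̂_z| ≈ 70.9°.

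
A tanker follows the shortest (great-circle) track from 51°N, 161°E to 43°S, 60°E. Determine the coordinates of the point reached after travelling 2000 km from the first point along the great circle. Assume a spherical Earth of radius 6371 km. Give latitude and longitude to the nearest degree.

Write both endpoints as unit vectors p₁, p₂ with components (cos φ cos λ, cos φ sin λ, sin φ).
The central angle between the endpoints is δ = arccos(p₁·p₂) ≈ 2.237 rad (128.2°). The total great-circle distance is δ·R ≈ 2.237 × 6371 ≈ 14251 km, so the target fraction is f = 2000/14251 ≈ 0.140.
Interpolate at f ≈ 0.140 with slerp weights a = sin((1−f)δ)/sin δ ≈ 1.194, b = sin(fδ)/sin δ ≈ 0.393.
p = a·p₁ + b·p₂ ≈ (-0.567, 0.493, 0.660); φ = arcsin(p_z) ≈ 41.29°, λ = atan2(p_y, p_x) ≈ 138.96°.

≈ 41°N, 139°E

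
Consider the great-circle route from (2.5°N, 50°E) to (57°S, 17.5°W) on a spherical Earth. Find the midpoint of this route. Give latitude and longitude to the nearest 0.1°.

Convert each endpoint to a unit vector on the sphere (x = cos φ cos λ, y = cos φ sin λ, z = sin φ).
The central angle between the endpoints is δ = arccos(p₁·p₂) ≈ 1.398 rad (80.1°).
Interpolate at f = 1/2 with slerp weights a = sin((1−f)δ)/sin δ ≈ 0.653, b = sin(fδ)/sin δ ≈ 0.653.
p = a·p₁ + b·p₂ ≈ (0.759, 0.393, -0.519); φ = arcsin(p_z) ≈ -31.29°, λ = atan2(p_y, p_x) ≈ 27.38°.

≈ (31.3°S, 27.4°E)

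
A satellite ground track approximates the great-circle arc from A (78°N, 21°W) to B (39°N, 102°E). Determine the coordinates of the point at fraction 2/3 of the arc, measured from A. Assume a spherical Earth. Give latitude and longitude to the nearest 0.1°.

Convert each endpoint to a unit vector on the sphere (x = cos φ cos λ, y = cos φ sin λ, z = sin φ).
The central angle between the endpoints is δ = arccos(p₁·p₂) ≈ 1.015 rad (58.2°).
Interpolate at f = 2/3 with slerp weights a = sin((1−f)δ)/sin δ ≈ 0.391, b = sin(fδ)/sin δ ≈ 0.737.
p = a·p₁ + b·p₂ ≈ (-0.043, 0.531, 0.846); φ = arcsin(p_z) ≈ 57.79°, λ = atan2(p_y, p_x) ≈ 94.66°.

≈ (57.8°N, 94.7°E)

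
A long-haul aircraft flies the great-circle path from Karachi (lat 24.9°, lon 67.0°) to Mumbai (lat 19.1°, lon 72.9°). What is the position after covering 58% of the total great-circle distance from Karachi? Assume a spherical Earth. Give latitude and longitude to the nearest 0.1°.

≈ lat 21.6°, lon 70.5°

The haversine formula gives a central angle δ ≈ 0.139 rad (8.0°) between the endpoints.
Interpolate at f = 0.58 with slerp weights a = sin((1−f)δ)/sin δ ≈ 0.421, b = sin(fδ)/sin δ ≈ 0.581.
p = a·p₁ + b·p₂ ≈ (0.311, 0.877, 0.367); φ = arcsin(p_z) ≈ 21.56°, λ = atan2(p_y, p_x) ≈ 70.48°.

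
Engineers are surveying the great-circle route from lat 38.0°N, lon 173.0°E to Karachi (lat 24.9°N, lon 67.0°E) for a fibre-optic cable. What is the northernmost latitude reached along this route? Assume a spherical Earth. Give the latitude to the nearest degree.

The great circle lies in the plane with unit normal n̂ = (p₁ × p₂)/|p₁ × p₂|.
Here n̂_z ≈ -0.688; the vertex latitude is φ_max = arccos|n̂_z| ≈ 46.5°.
Check via Clairaut: cos φ_max = |cos φ₁| · sin C = cos(38.0°)·sin(60.9°) ≈ 0.688, again giving ≈ 46.5°.

≈ 46°N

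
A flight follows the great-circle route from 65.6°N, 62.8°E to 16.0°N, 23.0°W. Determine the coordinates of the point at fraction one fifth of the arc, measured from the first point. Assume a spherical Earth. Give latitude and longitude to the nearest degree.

Convert each endpoint to a unit vector on the sphere (x = cos φ cos λ, y = cos φ sin λ, z = sin φ).
The central angle between the endpoints is δ = arccos(p₁·p₂) ≈ 1.287 rad (73.7°).
Interpolate at f = 1/5 with slerp weights a = sin((1−f)δ)/sin δ ≈ 0.893, b = sin(fδ)/sin δ ≈ 0.265.
p = a·p₁ + b·p₂ ≈ (0.403, 0.228, 0.886); φ = arcsin(p_z) ≈ 62.39°, λ = atan2(p_y, p_x) ≈ 29.53°.

≈ 62°N, 30°E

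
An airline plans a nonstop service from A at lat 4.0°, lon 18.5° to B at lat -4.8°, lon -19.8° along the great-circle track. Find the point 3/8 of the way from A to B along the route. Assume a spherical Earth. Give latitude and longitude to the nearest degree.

Write both endpoints as unit vectors p₁, p₂ with components (cos φ cos λ, cos φ sin λ, sin φ).
The central angle between the endpoints is δ = arccos(p₁·p₂) ≈ 0.685 rad (39.3°).
Interpolate at f = 3/8 with slerp weights a = sin((1−f)δ)/sin δ ≈ 0.656, b = sin(fδ)/sin δ ≈ 0.402.
p = a·p₁ + b·p₂ ≈ (0.997, 0.072, 0.012); φ = arcsin(p_z) ≈ 0.70°, λ = atan2(p_y, p_x) ≈ 4.14°.

≈ lat 1°, lon 4°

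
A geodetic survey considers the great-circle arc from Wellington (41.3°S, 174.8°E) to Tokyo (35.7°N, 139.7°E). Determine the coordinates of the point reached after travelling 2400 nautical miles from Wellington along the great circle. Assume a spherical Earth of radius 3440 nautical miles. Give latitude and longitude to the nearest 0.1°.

≈ (4.6°S, 157.2°E)

Write both endpoints as unit vectors p₁, p₂ with components (cos φ cos λ, cos φ sin λ, sin φ).
The central angle between the endpoints is δ = arccos(p₁·p₂) ≈ 1.457 rad (83.5°). The total great-circle distance is δ·R ≈ 1.457 × 3440 ≈ 5011 nmi, so the target fraction is f = 2400/5011 ≈ 0.479.
Interpolate at f ≈ 0.479 with slerp weights a = sin((1−f)δ)/sin δ ≈ 0.693, b = sin(fδ)/sin δ ≈ 0.647.
p = a·p₁ + b·p₂ ≈ (-0.919, 0.387, -0.080); φ = arcsin(p_z) ≈ -4.58°, λ = atan2(p_y, p_x) ≈ 157.17°.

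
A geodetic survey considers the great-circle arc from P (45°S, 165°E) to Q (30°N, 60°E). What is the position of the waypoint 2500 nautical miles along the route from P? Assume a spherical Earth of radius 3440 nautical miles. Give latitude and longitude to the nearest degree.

≈ (25°S, 119°E)

Write both endpoints as unit vectors p₁, p₂ with components (cos φ cos λ, cos φ sin λ, sin φ).
The central angle between the endpoints is δ = arccos(p₁·p₂) ≈ 2.108 rad (120.8°). The total great-circle distance is δ·R ≈ 2.108 × 3440 ≈ 7253 nmi, so the target fraction is f = 2500/7253 ≈ 0.345.
Interpolate at f ≈ 0.345 with slerp weights a = sin((1−f)δ)/sin δ ≈ 1.143, b = sin(fδ)/sin δ ≈ 0.774.
p = a·p₁ + b·p₂ ≈ (-0.446, 0.789, -0.422); φ = arcsin(p_z) ≈ -24.95°, λ = atan2(p_y, p_x) ≈ 119.47°.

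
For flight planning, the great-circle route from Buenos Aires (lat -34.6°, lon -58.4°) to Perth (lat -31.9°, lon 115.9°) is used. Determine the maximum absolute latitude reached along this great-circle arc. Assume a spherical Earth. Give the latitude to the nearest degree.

The great circle lies in the plane with unit normal n̂ = (p₁ × p₂)/|p₁ × p₂|.
Here n̂_z ≈ +0.076; the vertex latitude is φ_max = arccos|n̂_z| ≈ 85.7°.
Check via Clairaut: cos φ_max = |cos φ₁| · sin C = cos(34.6°)·sin(174.7°) ≈ 0.076, again giving ≈ 85.7°.

≈ -86°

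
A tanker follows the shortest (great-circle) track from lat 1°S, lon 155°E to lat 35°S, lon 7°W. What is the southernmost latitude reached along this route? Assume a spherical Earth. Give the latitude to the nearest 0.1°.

The great circle lies in the plane with unit normal n̂ = (p₁ × p₂)/|p₁ × p₂|.
Here n̂_z ≈ -0.396; the vertex latitude is φ_max = arccos|n̂_z| ≈ 66.7°.

≈ 66.7°S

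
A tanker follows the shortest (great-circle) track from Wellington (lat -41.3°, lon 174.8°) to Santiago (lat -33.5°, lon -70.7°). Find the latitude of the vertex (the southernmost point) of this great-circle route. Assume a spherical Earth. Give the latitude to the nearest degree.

≈ -55°

The great circle lies in the plane with unit normal n̂ = (p₁ × p₂)/|p₁ × p₂|.
Here n̂_z ≈ +0.573; the vertex latitude is φ_max = arccos|n̂_z| ≈ 55.0°.
Check via Clairaut: cos φ_max = |cos φ₁| · sin C = cos(41.3°)·sin(130.3°) ≈ 0.573, again giving ≈ 55.0°.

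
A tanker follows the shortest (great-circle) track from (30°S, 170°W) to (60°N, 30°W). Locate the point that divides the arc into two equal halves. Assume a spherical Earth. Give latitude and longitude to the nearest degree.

Convert each endpoint to a unit vector on the sphere (x = cos φ cos λ, y = cos φ sin λ, z = sin φ).
The central angle between the endpoints is δ = arccos(p₁·p₂) ≈ 2.441 rad (139.9°).
Interpolate at f = 1/2 with slerp weights a = sin((1−f)δ)/sin δ ≈ 1.458, b = sin(fδ)/sin δ ≈ 1.458.
p = a·p₁ + b·p₂ ≈ (-0.612, -0.584, 0.534); φ = arcsin(p_z) ≈ 32.25°, λ = atan2(p_y, p_x) ≈ -136.36°.

≈ (32°N, 136°W)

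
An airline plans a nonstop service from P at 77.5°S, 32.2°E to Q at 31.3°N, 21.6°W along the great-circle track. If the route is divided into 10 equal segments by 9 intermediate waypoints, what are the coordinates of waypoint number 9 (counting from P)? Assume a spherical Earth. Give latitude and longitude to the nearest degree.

≈ 20°N, 19°W

From cos δ = sin φ₁ sin φ₂ + cos φ₁ cos φ₂ cos Δλ, the central angle is δ ≈ 1.980 rad (113.5°).
Interpolate at f = 9/10 with slerp weights a = sin((1−f)δ)/sin δ ≈ 0.214, b = sin(fδ)/sin δ ≈ 1.066.
p = a·p₁ + b·p₂ ≈ (0.886, -0.311, 0.344); φ = arcsin(p_z) ≈ 20.14°, λ = atan2(p_y, p_x) ≈ -19.31°.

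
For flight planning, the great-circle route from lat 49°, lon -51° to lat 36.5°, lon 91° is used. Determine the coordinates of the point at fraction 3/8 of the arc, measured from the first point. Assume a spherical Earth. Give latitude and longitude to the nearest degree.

≈ lat 71°, lon 3°

Convert each endpoint to a unit vector on the sphere (x = cos φ cos λ, y = cos φ sin λ, z = sin φ).
The central angle between the endpoints is δ = arccos(p₁·p₂) ≈ 1.537 rad (88.1°).
Interpolate at f = 3/8 with slerp weights a = sin((1−f)δ)/sin δ ≈ 0.820, b = sin(fδ)/sin δ ≈ 0.545.
p = a·p₁ + b·p₂ ≈ (0.331, 0.020, 0.943); φ = arcsin(p_z) ≈ 70.63°, λ = atan2(p_y, p_x) ≈ 3.50°.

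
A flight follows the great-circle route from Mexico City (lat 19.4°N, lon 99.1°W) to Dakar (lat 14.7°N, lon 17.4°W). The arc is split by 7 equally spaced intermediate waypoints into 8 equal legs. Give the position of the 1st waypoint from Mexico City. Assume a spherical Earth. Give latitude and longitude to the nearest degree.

≈ lat 21°N, lon 89°W

The haversine formula gives a central angle δ ≈ 1.353 rad (77.5°) between the endpoints.
Interpolate at f = 1/8 with slerp weights a = sin((1−f)δ)/sin δ ≈ 0.948, b = sin(fδ)/sin δ ≈ 0.172.
p = a·p₁ + b·p₂ ≈ (0.018, -0.933, 0.359); φ = arcsin(p_z) ≈ 21.03°, λ = atan2(p_y, p_x) ≈ -88.92°.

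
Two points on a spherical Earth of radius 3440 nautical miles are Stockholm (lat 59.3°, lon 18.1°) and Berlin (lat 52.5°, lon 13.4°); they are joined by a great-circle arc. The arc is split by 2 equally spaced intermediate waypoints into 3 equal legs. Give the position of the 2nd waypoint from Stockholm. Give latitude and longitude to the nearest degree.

Write both endpoints as unit vectors p₁, p₂ with components (cos φ cos λ, cos φ sin λ, sin φ).
The central angle between the endpoints is δ = arccos(p₁·p₂) ≈ 0.127 rad (7.3°).
Interpolate at f = 2/3 with slerp weights a = sin((1−f)δ)/sin δ ≈ 0.334, b = sin(fδ)/sin δ ≈ 0.668.
p = a·p₁ + b·p₂ ≈ (0.558, 0.147, 0.817); φ = arcsin(p_z) ≈ 54.79°, λ = atan2(p_y, p_x) ≈ 14.79°.

≈ lat 55°, lon 15°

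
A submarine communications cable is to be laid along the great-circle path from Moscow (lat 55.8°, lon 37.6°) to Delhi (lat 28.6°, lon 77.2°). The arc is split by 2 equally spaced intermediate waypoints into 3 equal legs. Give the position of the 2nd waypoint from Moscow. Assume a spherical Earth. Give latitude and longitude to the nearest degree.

≈ lat 39°, lon 68°

From cos δ = sin φ₁ sin φ₂ + cos φ₁ cos φ₂ cos Δλ, the central angle is δ ≈ 0.682 rad (39.1°).
Interpolate at f = 2/3 with slerp weights a = sin((1−f)δ)/sin δ ≈ 0.358, b = sin(fδ)/sin δ ≈ 0.697.
p = a·p₁ + b·p₂ ≈ (0.295, 0.719, 0.629); φ = arcsin(p_z) ≈ 38.99°, λ = atan2(p_y, p_x) ≈ 67.71°.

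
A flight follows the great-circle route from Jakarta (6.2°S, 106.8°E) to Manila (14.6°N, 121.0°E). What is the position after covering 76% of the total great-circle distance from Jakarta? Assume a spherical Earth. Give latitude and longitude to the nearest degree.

Write both endpoints as unit vectors p₁, p₂ with components (cos φ cos λ, cos φ sin λ, sin φ).
The central angle between the endpoints is δ = arccos(p₁·p₂) ≈ 0.438 rad (25.1°).
Interpolate at f = 0.76 with slerp weights a = sin((1−f)δ)/sin δ ≈ 0.247, b = sin(fδ)/sin δ ≈ 0.770.
p = a·p₁ + b·p₂ ≈ (-0.455, 0.875, 0.167); φ = arcsin(p_z) ≈ 9.64°, λ = atan2(p_y, p_x) ≈ 117.49°.

≈ 10°N, 117°E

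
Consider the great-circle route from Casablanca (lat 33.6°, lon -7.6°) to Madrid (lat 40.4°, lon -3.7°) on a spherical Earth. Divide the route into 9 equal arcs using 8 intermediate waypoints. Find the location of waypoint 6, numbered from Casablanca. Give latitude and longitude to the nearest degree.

From cos δ = sin φ₁ sin φ₂ + cos φ₁ cos φ₂ cos Δλ, the central angle is δ ≈ 0.131 rad (7.5°).
Interpolate at f = 6/9 with slerp weights a = sin((1−f)δ)/sin δ ≈ 0.334, b = sin(fδ)/sin δ ≈ 0.668.
p = a·p₁ + b·p₂ ≈ (0.783, -0.070, 0.618); φ = arcsin(p_z) ≈ 38.15°, λ = atan2(p_y, p_x) ≈ -5.08°.

≈ lat 38°, lon -5°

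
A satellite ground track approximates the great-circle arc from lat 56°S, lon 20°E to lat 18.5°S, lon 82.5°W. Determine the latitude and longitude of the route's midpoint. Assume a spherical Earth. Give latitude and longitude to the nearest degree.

≈ lat 49°S, lon 49°W

Write both endpoints as unit vectors p₁, p₂ with components (cos φ cos λ, cos φ sin λ, sin φ).
The central angle between the endpoints is δ = arccos(p₁·p₂) ≈ 1.422 rad (81.5°).
Interpolate at f = 1/2 with slerp weights a = sin((1−f)δ)/sin δ ≈ 0.660, b = sin(fδ)/sin δ ≈ 0.660.
p = a·p₁ + b·p₂ ≈ (0.428, -0.494, -0.756); φ = arcsin(p_z) ≈ -49.15°, λ = atan2(p_y, p_x) ≈ -49.08°.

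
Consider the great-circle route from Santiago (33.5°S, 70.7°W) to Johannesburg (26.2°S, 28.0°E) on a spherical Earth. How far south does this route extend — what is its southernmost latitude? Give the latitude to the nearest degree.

≈ 42°S

The great circle lies in the plane with unit normal n̂ = (p₁ × p₂)/|p₁ × p₂|.
Here n̂_z ≈ +0.746; the vertex latitude is φ_max = arccos|n̂_z| ≈ 41.8°.
Check via Clairaut: cos φ_max = |cos φ₁| · sin C = cos(33.5°)·sin(116.5°) ≈ 0.746, again giving ≈ 41.8°.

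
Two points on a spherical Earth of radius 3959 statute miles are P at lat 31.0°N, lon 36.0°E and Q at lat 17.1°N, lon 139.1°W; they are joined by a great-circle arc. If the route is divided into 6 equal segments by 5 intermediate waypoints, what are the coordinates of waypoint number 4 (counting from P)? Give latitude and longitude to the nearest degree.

≈ lat 61°N, lon 131°W

Convert each endpoint to a unit vector on the sphere (x = cos φ cos λ, y = cos φ sin λ, z = sin φ).
The central angle between the endpoints is δ = arccos(p₁·p₂) ≈ 2.298 rad (131.7°).
Interpolate at f = 4/6 with slerp weights a = sin((1−f)δ)/sin δ ≈ 0.928, b = sin(fδ)/sin δ ≈ 1.338.
p = a·p₁ + b·p₂ ≈ (-0.323, -0.370, 0.871); φ = arcsin(p_z) ≈ 60.62°, λ = atan2(p_y, p_x) ≈ -131.14°.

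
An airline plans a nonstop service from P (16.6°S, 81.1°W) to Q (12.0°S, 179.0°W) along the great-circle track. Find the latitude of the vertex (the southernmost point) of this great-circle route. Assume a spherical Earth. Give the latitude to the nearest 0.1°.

≈ 21.5°S

The great circle lies in the plane with unit normal n̂ = (p₁ × p₂)/|p₁ × p₂|.
Here n̂_z ≈ -0.931; the vertex latitude is φ_max = arccos|n̂_z| ≈ 21.5°.
Check via Clairaut: cos φ_max = |cos φ₁| · sin C = cos(16.6°)·sin(103.8°) ≈ 0.931, again giving ≈ 21.5°.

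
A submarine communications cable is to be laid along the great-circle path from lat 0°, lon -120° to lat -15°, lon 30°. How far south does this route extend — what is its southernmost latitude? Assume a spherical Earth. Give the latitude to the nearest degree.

The great circle lies in the plane with unit normal n̂ = (p₁ × p₂)/|p₁ × p₂|.
Here n̂_z ≈ +0.881; the vertex latitude is φ_max = arccos|n̂_z| ≈ 28.2°.
Check via Clairaut: cos φ_max = |cos φ₁| · sin C = cos(0.0°)·sin(118.2°) ≈ 0.881, again giving ≈ 28.2°.

≈ -28°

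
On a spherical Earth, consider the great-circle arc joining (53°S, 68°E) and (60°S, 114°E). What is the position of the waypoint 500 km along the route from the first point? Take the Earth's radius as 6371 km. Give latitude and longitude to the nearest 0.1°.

≈ (55.4°S, 74.6°E)

The haversine formula gives a central angle δ ≈ 0.449 rad (25.8°) between the endpoints. The total great-circle distance is δ·R ≈ 0.449 × 6371 ≈ 2864 km, so the target fraction is f = 500/2864 ≈ 0.175.
Interpolate at f ≈ 0.175 with slerp weights a = sin((1−f)δ)/sin δ ≈ 0.834, b = sin(fδ)/sin δ ≈ 0.180.
p = a·p₁ + b·p₂ ≈ (0.151, 0.548, -0.823); φ = arcsin(p_z) ≈ -55.35°, λ = atan2(p_y, p_x) ≈ 74.55°.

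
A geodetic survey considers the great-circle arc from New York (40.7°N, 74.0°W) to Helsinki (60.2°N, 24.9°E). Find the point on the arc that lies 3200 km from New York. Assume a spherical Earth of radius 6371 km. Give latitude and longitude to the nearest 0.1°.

≈ 60.6°N, 40.0°W

The haversine formula gives a central angle δ ≈ 1.038 rad (59.5°) between the endpoints. The total great-circle distance is δ·R ≈ 1.038 × 6371 ≈ 6616 km, so the target fraction is f = 3200/6616 ≈ 0.484.
Interpolate at f ≈ 0.484 with slerp weights a = sin((1−f)δ)/sin δ ≈ 0.593, b = sin(fδ)/sin δ ≈ 0.559.
p = a·p₁ + b·p₂ ≈ (0.376, -0.315, 0.871); φ = arcsin(p_z) ≈ 60.63°, λ = atan2(p_y, p_x) ≈ -39.99°.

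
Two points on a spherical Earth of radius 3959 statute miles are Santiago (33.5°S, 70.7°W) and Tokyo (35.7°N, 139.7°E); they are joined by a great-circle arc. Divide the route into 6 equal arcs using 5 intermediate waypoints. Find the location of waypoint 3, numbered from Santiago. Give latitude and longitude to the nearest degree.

≈ 4°N, 143°W

Convert each endpoint to a unit vector on the sphere (x = cos φ cos λ, y = cos φ sin λ, z = sin φ).
The central angle between the endpoints is δ = arccos(p₁·p₂) ≈ 2.705 rad (155.0°).
Interpolate at f = 3/6 with slerp weights a = sin((1−f)δ)/sin δ ≈ 2.308, b = sin(fδ)/sin δ ≈ 2.308.
p = a·p₁ + b·p₂ ≈ (-0.793, -0.604, 0.073); φ = arcsin(p_z) ≈ 4.18°, λ = atan2(p_y, p_x) ≈ -142.71°.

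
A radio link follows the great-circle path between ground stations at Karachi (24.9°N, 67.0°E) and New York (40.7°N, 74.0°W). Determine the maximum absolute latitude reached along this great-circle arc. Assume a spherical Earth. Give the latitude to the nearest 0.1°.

≈ 63.4°N

The great circle lies in the plane with unit normal n̂ = (p₁ × p₂)/|p₁ × p₂|.
Here n̂_z ≈ -0.448; the vertex latitude is φ_max = arccos|n̂_z| ≈ 63.4°.
Check via Clairaut: cos φ_max = |cos φ₁| · sin C = cos(24.9°)·sin(29.6°) ≈ 0.448, again giving ≈ 63.4°.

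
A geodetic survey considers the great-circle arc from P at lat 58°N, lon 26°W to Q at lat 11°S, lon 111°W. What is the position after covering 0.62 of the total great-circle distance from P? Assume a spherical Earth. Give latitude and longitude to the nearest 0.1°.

From cos δ = sin φ₁ sin φ₂ + cos φ₁ cos φ₂ cos Δλ, the central angle is δ ≈ 1.688 rad (96.7°).
Interpolate at f = 0.62 with slerp weights a = sin((1−f)δ)/sin δ ≈ 0.602, b = sin(fδ)/sin δ ≈ 0.871.
p = a·p₁ + b·p₂ ≈ (-0.020, -0.939, 0.344); φ = arcsin(p_z) ≈ 20.15°, λ = atan2(p_y, p_x) ≈ -91.20°.

≈ lat 20.2°N, lon 91.2°W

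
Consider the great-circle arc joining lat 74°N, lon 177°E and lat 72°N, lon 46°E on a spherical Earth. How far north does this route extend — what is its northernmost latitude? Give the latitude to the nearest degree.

≈ 83°N

The great circle lies in the plane with unit normal n̂ = (p₁ × p₂)/|p₁ × p₂|.
Here n̂_z ≈ -0.125; the vertex latitude is φ_max = arccos|n̂_z| ≈ 82.8°.
Check via Clairaut: cos φ_max = |cos φ₁| · sin C = cos(74.0°)·sin(27.0°) ≈ 0.125, again giving ≈ 82.8°.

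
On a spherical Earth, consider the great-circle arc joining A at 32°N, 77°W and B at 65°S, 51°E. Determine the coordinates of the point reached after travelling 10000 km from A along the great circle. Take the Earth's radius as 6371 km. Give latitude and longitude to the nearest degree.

Convert each endpoint to a unit vector on the sphere (x = cos φ cos λ, y = cos φ sin λ, z = sin φ).
The central angle between the endpoints is δ = arccos(p₁·p₂) ≈ 2.347 rad (134.5°). The total great-circle distance is δ·R ≈ 2.347 × 6371 ≈ 14956 km, so the target fraction is f = 10000/14956 ≈ 0.669.
Interpolate at f ≈ 0.669 with slerp weights a = sin((1−f)δ)/sin δ ≈ 0.984, b = sin(fδ)/sin δ ≈ 1.402.
p = a·p₁ + b·p₂ ≈ (0.561, -0.353, -0.749); φ = arcsin(p_z) ≈ -48.53°, λ = atan2(p_y, p_x) ≈ -32.16°.

≈ 49°S, 32°W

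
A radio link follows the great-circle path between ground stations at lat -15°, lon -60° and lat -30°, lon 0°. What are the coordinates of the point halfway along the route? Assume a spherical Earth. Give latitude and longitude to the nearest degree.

≈ lat -26°, lon -32°

Convert each endpoint to a unit vector on the sphere (x = cos φ cos λ, y = cos φ sin λ, z = sin φ).
The central angle between the endpoints is δ = arccos(p₁·p₂) ≈ 0.991 rad (56.8°).
Interpolate at f = 1/2 with slerp weights a = sin((1−f)δ)/sin δ ≈ 0.568, b = sin(fδ)/sin δ ≈ 0.568.
p = a·p₁ + b·p₂ ≈ (0.767, -0.475, -0.431); φ = arcsin(p_z) ≈ -25.55°, λ = atan2(p_y, p_x) ≈ -31.80°.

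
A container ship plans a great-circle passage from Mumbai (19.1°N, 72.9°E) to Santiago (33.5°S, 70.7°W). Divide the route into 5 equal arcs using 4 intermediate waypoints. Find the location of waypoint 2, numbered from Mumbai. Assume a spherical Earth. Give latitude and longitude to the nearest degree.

From cos δ = sin φ₁ sin φ₂ + cos φ₁ cos φ₂ cos Δλ, the central angle is δ ≈ 2.523 rad (144.6°).
Interpolate at f = 2/5 with slerp weights a = sin((1−f)δ)/sin δ ≈ 1.722, b = sin(fδ)/sin δ ≈ 1.460.
p = a·p₁ + b·p₂ ≈ (0.881, 0.406, -0.242); φ = arcsin(p_z) ≈ -14.03°, λ = atan2(p_y, p_x) ≈ 24.76°.

≈ 14°S, 25°E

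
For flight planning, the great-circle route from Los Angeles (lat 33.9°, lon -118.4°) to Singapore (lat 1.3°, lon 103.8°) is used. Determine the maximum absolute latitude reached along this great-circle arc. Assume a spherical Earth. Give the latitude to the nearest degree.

≈ 46°

The great circle lies in the plane with unit normal n̂ = (p₁ × p₂)/|p₁ × p₂|.
Here n̂_z ≈ -0.698; the vertex latitude is φ_max = arccos|n̂_z| ≈ 45.7°.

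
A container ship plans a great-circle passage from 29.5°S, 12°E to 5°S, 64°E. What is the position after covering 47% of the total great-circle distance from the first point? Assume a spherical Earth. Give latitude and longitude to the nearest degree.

Convert each endpoint to a unit vector on the sphere (x = cos φ cos λ, y = cos φ sin λ, z = sin φ).
The central angle between the endpoints is δ = arccos(p₁·p₂) ≈ 0.956 rad (54.8°).
Interpolate at f = 0.47 with slerp weights a = sin((1−f)δ)/sin δ ≈ 0.594, b = sin(fδ)/sin δ ≈ 0.532.
p = a·p₁ + b·p₂ ≈ (0.738, 0.584, -0.339); φ = arcsin(p_z) ≈ -19.81°, λ = atan2(p_y, p_x) ≈ 38.34°.

≈ 20°S, 38°E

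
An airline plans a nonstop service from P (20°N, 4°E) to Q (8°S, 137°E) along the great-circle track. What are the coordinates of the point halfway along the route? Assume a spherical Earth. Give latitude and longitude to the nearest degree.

Write both endpoints as unit vectors p₁, p₂ with components (cos φ cos λ, cos φ sin λ, sin φ).
The central angle between the endpoints is δ = arccos(p₁·p₂) ≈ 2.322 rad (133.0°).
Interpolate at f = 1/2 with slerp weights a = sin((1−f)δ)/sin δ ≈ 1.254, b = sin(fδ)/sin δ ≈ 1.254.
p = a·p₁ + b·p₂ ≈ (0.267, 0.929, 0.254); φ = arcsin(p_z) ≈ 14.74°, λ = atan2(p_y, p_x) ≈ 73.95°.

≈ (15°N, 74°E)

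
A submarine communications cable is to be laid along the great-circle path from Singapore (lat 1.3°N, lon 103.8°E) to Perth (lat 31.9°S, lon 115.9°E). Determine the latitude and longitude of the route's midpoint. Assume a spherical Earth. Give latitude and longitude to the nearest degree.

Convert each endpoint to a unit vector on the sphere (x = cos φ cos λ, y = cos φ sin λ, z = sin φ).
The central angle between the endpoints is δ = arccos(p₁·p₂) ≈ 0.613 rad (35.1°).
Interpolate at f = 1/2 with slerp weights a = sin((1−f)δ)/sin δ ≈ 0.524, b = sin(fδ)/sin δ ≈ 0.524.
p = a·p₁ + b·p₂ ≈ (-0.320, 0.910, -0.265); φ = arcsin(p_z) ≈ -15.38°, λ = atan2(p_y, p_x) ≈ 109.35°.

≈ lat 15°S, lon 109°E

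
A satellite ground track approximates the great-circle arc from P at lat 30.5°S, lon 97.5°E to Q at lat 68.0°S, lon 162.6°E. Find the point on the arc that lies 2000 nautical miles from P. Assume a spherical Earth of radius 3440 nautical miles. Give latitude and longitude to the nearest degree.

Convert each endpoint to a unit vector on the sphere (x = cos φ cos λ, y = cos φ sin λ, z = sin φ).
The central angle between the endpoints is δ = arccos(p₁·p₂) ≈ 0.919 rad (52.7°). The total great-circle distance is δ·R ≈ 0.919 × 3440 ≈ 3162 nmi, so the target fraction is f = 2000/3162 ≈ 0.633.
Interpolate at f ≈ 0.633 with slerp weights a = sin((1−f)δ)/sin δ ≈ 0.417, b = sin(fδ)/sin δ ≈ 0.691.
p = a·p₁ + b·p₂ ≈ (-0.294, 0.433, -0.852); φ = arcsin(p_z) ≈ -58.43°, λ = atan2(p_y, p_x) ≈ 124.13°.

≈ lat 58°S, lon 124°E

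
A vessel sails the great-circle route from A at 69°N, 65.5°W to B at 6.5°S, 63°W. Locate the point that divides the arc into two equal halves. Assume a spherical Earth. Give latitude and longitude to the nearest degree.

Convert each endpoint to a unit vector on the sphere (x = cos φ cos λ, y = cos φ sin λ, z = sin φ).
The central angle between the endpoints is δ = arccos(p₁·p₂) ≈ 1.318 rad (75.5°).
Interpolate at f = 1/2 with slerp weights a = sin((1−f)δ)/sin δ ≈ 0.632, b = sin(fδ)/sin δ ≈ 0.632.
p = a·p₁ + b·p₂ ≈ (0.379, -0.766, 0.519); φ = arcsin(p_z) ≈ 31.25°, λ = atan2(p_y, p_x) ≈ -63.66°.

≈ 31°N, 64°W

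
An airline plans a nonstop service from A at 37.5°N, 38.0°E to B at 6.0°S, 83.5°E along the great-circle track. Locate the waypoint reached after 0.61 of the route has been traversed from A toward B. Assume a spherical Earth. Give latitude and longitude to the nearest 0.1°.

≈ 12.0°N, 68.1°E

Write both endpoints as unit vectors p₁, p₂ with components (cos φ cos λ, cos φ sin λ, sin φ).
The central angle between the endpoints is δ = arccos(p₁·p₂) ≈ 1.059 rad (60.7°).
Interpolate at f = 0.61 with slerp weights a = sin((1−f)δ)/sin δ ≈ 0.460, b = sin(fδ)/sin δ ≈ 0.691.
p = a·p₁ + b·p₂ ≈ (0.366, 0.907, 0.208); φ = arcsin(p_z) ≈ 12.01°, λ = atan2(p_y, p_x) ≈ 68.05°.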